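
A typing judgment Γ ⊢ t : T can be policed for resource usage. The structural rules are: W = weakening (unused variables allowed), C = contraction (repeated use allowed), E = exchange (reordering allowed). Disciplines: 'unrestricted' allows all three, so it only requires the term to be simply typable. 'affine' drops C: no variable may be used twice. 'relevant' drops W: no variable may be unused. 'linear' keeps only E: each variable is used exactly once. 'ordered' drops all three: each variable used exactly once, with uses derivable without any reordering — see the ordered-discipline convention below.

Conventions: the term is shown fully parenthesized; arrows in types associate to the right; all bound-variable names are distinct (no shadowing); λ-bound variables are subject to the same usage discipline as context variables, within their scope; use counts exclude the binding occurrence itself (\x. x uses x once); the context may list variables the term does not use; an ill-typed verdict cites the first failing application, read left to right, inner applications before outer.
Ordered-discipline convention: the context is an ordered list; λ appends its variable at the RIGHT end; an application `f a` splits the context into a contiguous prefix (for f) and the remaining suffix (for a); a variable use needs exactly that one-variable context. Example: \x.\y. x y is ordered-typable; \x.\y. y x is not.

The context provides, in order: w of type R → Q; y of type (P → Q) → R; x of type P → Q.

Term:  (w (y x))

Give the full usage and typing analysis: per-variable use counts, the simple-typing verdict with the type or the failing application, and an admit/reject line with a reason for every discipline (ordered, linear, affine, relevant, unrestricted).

use counts: w=1, y=1, x=1
uses in reading order: w, y, x
typing: well-typed — term : Q
ordered ✓ (w, y, x once each; derivable with no W/C/E)
linear ✓ (single use per variable (w, y, x))
affine ✓ (no duplicate uses among w, y, x)
relevant ✓ (at least one use each (w, y, x))
unrestricted ✓ (typability at Q is all that's needed)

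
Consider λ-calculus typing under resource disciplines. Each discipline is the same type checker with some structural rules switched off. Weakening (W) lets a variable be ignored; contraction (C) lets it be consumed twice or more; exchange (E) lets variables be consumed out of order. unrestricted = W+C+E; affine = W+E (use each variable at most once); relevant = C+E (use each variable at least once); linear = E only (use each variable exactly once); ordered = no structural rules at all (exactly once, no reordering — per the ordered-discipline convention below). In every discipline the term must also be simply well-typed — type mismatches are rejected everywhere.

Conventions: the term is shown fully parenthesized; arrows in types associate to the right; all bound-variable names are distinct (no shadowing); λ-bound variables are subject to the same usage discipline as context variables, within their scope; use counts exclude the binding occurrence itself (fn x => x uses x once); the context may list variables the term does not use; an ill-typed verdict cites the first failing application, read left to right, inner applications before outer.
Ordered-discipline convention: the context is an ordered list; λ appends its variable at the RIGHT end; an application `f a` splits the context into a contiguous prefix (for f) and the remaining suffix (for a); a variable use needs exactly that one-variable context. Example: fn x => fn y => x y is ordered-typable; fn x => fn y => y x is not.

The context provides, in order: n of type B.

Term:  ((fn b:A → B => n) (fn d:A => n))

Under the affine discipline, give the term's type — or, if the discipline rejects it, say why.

not well-typed under affine — uses contraction: n ×2
use counts: n: 2; b (bound): 0; d (bound): 0
order of uses: n, n
typing: the term checks, with type B
per-discipline verdicts: ordered ✗ · linear ✗ · affine ✗ · relevant ✗ · unrestricted ✓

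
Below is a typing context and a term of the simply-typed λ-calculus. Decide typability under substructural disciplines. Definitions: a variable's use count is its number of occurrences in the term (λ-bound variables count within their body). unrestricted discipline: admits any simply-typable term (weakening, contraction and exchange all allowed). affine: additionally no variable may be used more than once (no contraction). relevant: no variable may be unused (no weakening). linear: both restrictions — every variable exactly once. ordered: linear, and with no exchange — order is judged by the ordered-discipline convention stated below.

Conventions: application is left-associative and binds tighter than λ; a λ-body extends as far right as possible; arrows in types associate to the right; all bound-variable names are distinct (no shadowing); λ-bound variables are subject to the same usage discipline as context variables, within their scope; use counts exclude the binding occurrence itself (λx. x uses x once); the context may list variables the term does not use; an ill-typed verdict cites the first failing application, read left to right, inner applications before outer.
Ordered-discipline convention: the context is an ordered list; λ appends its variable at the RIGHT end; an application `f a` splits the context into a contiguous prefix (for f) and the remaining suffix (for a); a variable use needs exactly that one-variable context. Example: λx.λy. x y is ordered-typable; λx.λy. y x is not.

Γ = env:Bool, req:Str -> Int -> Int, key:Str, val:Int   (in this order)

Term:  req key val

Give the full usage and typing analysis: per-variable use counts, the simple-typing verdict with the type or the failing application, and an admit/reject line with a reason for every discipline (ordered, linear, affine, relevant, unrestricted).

counts: env ×0; req ×1; key ×1; val ×1
uses in reading order: req, key, val
typing: well-typed — term : Int
ordered: ✗ — unused: env — weakening required
linear: ✗ — unused: env — weakening required
affine: ✓ — no duplicate uses among env, req, key, val
relevant: ✗ — unused: env — weakening required
unrestricted: ✓ — type-checks (Int) and nothing is barred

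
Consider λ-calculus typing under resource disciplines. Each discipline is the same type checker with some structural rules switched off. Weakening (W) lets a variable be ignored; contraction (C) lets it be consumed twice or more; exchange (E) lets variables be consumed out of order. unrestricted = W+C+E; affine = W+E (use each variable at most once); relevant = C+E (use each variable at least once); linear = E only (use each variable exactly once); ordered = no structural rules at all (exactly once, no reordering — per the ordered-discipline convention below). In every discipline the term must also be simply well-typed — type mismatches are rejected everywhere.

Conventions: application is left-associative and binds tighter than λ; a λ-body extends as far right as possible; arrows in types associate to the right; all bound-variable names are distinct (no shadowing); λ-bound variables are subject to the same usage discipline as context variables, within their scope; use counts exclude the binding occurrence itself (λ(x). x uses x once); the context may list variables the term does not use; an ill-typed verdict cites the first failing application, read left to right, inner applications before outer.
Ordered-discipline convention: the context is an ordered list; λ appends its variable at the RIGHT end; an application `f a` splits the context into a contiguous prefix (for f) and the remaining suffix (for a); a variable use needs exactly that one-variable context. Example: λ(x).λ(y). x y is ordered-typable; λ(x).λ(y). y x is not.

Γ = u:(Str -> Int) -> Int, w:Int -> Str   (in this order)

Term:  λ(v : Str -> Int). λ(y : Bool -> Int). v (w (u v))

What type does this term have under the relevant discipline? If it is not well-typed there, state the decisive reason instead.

not well-typed under relevant — unused: y — weakening required
use counts: u: 1×; w: 1×; v (bound): 2×; y (bound): 0×
use order (left to right): v, w, u, v
typing: the term checks, with type (Str -> Int) -> (Bool -> Int) -> Int
all disciplines: ordered ✗ | linear ✗ | affine ✗ | relevant ✗ | unrestricted ✓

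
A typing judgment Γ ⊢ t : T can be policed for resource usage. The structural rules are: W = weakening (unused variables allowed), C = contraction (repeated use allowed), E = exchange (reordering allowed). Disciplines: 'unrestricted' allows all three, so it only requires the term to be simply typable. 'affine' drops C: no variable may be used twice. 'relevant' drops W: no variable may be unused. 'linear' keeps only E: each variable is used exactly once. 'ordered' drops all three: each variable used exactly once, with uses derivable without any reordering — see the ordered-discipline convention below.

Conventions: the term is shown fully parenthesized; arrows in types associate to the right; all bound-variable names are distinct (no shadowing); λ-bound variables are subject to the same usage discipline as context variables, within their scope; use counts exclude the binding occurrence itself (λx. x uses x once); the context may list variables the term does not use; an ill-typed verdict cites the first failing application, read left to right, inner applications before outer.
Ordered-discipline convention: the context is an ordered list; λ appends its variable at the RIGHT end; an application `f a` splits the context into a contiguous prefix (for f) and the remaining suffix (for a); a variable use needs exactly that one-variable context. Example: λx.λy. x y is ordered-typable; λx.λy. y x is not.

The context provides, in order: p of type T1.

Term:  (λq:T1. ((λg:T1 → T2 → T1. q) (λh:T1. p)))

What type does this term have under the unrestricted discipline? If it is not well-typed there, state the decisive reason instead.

not well-typed under unrestricted — not simply typable
variable uses: p: 1; q (bound): 1; g (bound): 0; h (bound): 0
left-to-right use order: q, p
typing: ill-typed: a function awaiting T1 → T2 → T1 gets T1 → T1
all disciplines: ordered ✗, linear ✗, affine ✗, relevant ✗, unrestricted ✗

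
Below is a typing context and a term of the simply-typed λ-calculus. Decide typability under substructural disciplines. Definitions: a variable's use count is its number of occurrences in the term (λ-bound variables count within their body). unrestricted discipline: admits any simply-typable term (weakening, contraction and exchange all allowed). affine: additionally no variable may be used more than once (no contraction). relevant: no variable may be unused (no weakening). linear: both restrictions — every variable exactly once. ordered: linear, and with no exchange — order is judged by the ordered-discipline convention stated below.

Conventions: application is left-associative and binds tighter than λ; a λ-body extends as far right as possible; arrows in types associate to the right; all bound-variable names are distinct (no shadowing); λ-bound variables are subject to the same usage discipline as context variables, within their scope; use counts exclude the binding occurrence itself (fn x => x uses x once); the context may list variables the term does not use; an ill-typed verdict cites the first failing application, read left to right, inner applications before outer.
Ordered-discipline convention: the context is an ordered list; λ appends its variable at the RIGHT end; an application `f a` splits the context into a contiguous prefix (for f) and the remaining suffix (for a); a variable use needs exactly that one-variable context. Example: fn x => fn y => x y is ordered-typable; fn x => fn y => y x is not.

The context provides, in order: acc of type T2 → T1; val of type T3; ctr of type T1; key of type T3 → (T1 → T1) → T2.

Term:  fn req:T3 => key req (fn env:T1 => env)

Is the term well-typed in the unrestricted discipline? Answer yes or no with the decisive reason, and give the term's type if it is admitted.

yes — simply typable at T3 → T2; W, C, E all held; term : T3 → T2
usage: acc=0, val=0, ctr=0, key=1, req (bound)=1, env (bound)=1
left-to-right use order: key, req, env
typing: well-typed — term : T3 → T2
across the five disciplines: ordered ✗ · linear ✗ · affine ✓ · relevant ✗ · unrestricted ✓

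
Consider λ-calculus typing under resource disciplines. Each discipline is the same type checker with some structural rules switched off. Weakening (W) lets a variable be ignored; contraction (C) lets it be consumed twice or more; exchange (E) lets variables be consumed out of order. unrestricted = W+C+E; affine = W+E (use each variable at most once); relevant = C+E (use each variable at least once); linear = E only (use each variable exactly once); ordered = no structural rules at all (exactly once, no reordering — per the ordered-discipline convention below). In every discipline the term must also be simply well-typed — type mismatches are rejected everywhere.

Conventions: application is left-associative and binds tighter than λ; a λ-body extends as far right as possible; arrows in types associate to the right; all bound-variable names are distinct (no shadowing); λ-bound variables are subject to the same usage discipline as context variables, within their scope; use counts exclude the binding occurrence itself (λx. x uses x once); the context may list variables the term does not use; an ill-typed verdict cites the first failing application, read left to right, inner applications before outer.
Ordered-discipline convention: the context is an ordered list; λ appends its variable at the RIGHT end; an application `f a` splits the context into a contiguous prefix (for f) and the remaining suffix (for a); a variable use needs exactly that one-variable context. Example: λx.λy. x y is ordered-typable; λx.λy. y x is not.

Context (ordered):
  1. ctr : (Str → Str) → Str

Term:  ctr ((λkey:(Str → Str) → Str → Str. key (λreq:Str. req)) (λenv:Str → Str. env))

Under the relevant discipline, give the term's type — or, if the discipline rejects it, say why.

term : Str
variable uses: ctr=1; key (bound)=1; req (bound)=1; env (bound)=1
use order (left to right): ctr, key, req, env
typing: the term checks, with type Str
summary: ordered ✓ | linear ✓ | affine ✓ | relevant ✓ | unrestricted ✓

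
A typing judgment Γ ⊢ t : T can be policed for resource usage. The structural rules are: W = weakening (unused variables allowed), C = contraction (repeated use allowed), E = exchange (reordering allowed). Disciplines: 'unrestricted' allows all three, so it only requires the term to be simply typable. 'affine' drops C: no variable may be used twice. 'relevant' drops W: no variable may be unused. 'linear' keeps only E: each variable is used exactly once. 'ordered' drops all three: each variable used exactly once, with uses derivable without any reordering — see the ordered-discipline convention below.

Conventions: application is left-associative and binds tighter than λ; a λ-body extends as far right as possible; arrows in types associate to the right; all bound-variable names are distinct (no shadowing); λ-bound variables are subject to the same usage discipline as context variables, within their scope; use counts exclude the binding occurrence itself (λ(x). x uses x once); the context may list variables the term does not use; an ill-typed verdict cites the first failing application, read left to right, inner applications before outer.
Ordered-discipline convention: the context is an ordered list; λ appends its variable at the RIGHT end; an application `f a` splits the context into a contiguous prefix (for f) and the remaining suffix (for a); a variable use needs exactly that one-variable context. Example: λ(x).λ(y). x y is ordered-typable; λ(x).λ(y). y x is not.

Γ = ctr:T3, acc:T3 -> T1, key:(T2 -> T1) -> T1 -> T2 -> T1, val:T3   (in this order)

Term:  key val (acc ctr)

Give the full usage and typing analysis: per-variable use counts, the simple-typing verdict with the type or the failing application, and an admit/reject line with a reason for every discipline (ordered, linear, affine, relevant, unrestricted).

use counts: ctr: 1; acc: 1; key: 1; val: 1
left-to-right use order: key, val, acc, ctr
typing: ill-typed: argument of type T3 where T2 -> T1 is required
ordered: ✗, fails simple typing
linear: ✗, a type mismatch blocks all five
affine: ✗, the type mismatch rejects it
relevant: ✗, not simply typable
unrestricted: ✗, fails simple typing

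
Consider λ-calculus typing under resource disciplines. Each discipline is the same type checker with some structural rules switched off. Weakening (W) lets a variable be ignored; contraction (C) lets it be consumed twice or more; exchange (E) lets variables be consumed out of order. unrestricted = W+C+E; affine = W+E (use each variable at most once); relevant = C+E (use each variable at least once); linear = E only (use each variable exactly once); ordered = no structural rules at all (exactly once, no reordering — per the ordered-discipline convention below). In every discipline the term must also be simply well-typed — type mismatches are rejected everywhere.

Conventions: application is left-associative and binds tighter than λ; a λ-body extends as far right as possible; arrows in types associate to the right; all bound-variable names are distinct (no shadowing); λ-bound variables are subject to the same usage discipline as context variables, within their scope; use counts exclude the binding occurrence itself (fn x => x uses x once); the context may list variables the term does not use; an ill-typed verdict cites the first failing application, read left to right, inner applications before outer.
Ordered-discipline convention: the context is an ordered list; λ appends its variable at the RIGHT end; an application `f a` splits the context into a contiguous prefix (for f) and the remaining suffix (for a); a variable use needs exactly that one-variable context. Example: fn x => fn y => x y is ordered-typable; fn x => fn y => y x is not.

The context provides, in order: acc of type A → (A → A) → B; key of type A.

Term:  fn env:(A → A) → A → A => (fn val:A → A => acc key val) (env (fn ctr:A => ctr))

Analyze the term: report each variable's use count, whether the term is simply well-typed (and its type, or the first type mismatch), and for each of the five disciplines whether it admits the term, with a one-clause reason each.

use counts: acc: 1×, key: 1×, env [bound]: 1×, val [bound]: 1×, ctr [bound]: 1×
left-to-right use order: acc, key, val, env, ctr
typing: well-typed at ((A → A) → A → A) → B
ordered: ✓, single-use (acc, key, env, val, ctr), ordered derivation ok
linear: ✓, each of acc, key, env, val, ctr used exactly once
affine: ✓, acc, key, env, val, ctr: no repeats, contraction unneeded
relevant: ✓, at least one use each (acc, key, env, val, ctr)
unrestricted: ✓, type-checks (((A → A) → A → A) → B) and nothing is barred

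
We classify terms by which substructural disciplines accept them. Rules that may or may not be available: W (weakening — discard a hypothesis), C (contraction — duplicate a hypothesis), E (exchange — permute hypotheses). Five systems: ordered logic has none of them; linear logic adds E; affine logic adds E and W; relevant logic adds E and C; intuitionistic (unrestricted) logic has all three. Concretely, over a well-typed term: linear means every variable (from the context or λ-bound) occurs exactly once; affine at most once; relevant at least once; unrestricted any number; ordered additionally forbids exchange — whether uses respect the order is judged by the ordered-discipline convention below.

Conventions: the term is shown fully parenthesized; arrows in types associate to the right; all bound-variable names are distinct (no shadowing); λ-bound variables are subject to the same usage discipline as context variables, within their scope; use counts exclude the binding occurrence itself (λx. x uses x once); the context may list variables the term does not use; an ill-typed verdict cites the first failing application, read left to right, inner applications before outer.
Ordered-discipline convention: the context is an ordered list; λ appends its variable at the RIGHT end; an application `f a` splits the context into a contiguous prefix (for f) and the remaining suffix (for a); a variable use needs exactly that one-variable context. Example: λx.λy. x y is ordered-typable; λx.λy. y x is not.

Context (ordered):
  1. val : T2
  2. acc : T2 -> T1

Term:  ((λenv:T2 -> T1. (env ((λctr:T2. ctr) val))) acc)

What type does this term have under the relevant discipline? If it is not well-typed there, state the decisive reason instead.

term : T1
use counts: val: 1, acc: 1, env (λ-bound): 1, ctr (λ-bound): 1
use order (left to right): env, ctr, val, acc
typing: well-typed — term : T1
summary: ordered ✗, linear ✓, affine ✓, relevant ✓, unrestricted ✓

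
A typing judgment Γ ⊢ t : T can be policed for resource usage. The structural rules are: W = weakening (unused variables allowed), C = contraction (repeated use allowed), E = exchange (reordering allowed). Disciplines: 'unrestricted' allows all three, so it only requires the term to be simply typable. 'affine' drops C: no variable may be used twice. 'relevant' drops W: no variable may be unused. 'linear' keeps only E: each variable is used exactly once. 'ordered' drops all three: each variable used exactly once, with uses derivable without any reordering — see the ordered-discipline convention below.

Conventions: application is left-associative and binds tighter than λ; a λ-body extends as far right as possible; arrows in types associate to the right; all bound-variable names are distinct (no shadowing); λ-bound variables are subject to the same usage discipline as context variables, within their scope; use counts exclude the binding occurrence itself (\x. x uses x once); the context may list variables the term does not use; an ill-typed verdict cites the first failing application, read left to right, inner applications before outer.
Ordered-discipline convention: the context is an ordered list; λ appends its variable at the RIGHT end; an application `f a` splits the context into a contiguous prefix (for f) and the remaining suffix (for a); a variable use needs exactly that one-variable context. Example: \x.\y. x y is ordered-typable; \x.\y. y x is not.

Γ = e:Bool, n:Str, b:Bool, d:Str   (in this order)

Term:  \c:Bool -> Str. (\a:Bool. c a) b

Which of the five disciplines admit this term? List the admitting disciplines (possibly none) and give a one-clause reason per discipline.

accepted by: affine, unrestricted
usage: e ×0; n ×0; b ×1; d ×0; c (λ-bound) ×1; a (λ-bound) ×1
left-to-right use order: c, a, b
typing: the term checks, with type (Bool -> Str) -> Str
ordered: ✗ — unused: e, n, d — weakening required
linear: ✗ — unused: e, n, d — weakening required
affine: ✓ — at most one use each (e, n, b, d, c, a)
relevant: ✗ — unused: e, n, d — weakening required
unrestricted: ✓ — simply typable at (Bool -> Str) -> Str; W, C, E all held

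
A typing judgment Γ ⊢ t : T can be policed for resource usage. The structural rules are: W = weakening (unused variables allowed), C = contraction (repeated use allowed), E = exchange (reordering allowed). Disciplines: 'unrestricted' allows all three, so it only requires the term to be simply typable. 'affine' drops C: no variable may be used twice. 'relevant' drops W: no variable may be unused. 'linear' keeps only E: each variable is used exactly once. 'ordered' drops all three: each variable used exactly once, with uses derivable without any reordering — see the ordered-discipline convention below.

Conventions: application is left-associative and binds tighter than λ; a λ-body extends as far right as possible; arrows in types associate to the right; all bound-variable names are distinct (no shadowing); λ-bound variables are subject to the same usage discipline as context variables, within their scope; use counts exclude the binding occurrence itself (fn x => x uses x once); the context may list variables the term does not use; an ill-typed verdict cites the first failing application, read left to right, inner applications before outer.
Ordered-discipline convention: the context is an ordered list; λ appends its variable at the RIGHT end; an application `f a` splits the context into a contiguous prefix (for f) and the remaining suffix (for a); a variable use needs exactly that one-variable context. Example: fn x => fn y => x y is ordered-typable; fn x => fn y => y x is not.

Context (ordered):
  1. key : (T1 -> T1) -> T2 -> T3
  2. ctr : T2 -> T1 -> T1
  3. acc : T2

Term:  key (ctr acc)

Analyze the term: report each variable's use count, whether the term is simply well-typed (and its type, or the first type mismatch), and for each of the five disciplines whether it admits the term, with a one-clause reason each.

usage: key: 1×; ctr: 1×; acc: 1×
left-to-right use order: key, ctr, acc
typing: well-typed at T2 -> T3
ordered: ✓, key, ctr, acc once each; derivable with no W/C/E
linear: ✓, single use per variable (key, ctr, acc)
affine: ✓, at most one use each (key, ctr, acc)
relevant: ✓, key, ctr, acc: all used, weakening unneeded
unrestricted: ✓, simply typable at T2 -> T3; W, C, E all held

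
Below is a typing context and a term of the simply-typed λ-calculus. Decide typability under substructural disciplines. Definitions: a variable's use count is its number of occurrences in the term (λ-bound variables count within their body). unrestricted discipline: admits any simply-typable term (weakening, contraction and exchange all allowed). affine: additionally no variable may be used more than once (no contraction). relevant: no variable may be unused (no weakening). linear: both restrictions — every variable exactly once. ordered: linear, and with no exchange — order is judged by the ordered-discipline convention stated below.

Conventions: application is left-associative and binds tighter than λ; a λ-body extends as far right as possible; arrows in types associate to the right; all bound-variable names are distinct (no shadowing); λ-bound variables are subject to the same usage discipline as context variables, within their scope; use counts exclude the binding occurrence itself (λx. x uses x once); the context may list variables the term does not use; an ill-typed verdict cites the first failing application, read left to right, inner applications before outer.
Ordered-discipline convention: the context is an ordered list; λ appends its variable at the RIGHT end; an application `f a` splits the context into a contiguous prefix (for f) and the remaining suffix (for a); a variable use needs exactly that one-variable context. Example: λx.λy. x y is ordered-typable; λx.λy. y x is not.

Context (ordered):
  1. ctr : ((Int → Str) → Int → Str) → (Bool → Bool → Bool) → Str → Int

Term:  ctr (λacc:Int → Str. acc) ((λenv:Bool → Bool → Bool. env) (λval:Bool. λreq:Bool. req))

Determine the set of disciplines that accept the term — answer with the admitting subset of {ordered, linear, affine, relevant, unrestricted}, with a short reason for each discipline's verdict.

accepted by: affine, unrestricted
use counts: ctr: 1, acc (λ-bound): 1, env (λ-bound): 1, val (λ-bound): 0, req (λ-bound): 1
use order (left to right): ctr, acc, env, req
typing: ✓ — Str → Int
ordered ✗ (needs weakening: val unused)
linear ✗ (needs weakening: val unused)
affine ✓ (at most one use each (ctr, acc, env, val, req))
relevant ✗ (needs weakening: val unused)
unrestricted ✓ (simply typable at Str → Int; W, C, E all held)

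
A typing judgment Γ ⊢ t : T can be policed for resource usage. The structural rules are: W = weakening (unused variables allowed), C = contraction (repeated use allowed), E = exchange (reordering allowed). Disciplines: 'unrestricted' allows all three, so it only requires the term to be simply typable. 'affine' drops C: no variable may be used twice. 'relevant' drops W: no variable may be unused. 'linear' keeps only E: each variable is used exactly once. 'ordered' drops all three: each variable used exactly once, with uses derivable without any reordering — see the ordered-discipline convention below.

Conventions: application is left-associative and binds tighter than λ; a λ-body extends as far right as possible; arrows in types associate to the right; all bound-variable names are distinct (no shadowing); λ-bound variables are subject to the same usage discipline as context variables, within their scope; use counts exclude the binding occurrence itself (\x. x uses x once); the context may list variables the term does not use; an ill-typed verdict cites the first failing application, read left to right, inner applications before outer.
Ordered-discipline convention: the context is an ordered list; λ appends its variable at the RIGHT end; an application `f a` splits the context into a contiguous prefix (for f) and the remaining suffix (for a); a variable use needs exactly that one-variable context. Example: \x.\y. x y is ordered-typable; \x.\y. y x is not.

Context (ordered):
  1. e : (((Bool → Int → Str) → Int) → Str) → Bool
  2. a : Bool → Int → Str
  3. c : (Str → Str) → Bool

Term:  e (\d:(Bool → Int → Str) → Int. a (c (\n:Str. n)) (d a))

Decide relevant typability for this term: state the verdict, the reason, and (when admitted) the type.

yes — none of e, a, c, d, n goes unused; term : Bool
counts: e=1, a=2, c=1, d (λ-bound)=1, n (λ-bound)=1
left-to-right use order: e, a, c, n, d, a
typing: well-typed at Bool
per-discipline verdicts: ordered ✗; linear ✗; affine ✗; relevant ✓; unrestricted ✓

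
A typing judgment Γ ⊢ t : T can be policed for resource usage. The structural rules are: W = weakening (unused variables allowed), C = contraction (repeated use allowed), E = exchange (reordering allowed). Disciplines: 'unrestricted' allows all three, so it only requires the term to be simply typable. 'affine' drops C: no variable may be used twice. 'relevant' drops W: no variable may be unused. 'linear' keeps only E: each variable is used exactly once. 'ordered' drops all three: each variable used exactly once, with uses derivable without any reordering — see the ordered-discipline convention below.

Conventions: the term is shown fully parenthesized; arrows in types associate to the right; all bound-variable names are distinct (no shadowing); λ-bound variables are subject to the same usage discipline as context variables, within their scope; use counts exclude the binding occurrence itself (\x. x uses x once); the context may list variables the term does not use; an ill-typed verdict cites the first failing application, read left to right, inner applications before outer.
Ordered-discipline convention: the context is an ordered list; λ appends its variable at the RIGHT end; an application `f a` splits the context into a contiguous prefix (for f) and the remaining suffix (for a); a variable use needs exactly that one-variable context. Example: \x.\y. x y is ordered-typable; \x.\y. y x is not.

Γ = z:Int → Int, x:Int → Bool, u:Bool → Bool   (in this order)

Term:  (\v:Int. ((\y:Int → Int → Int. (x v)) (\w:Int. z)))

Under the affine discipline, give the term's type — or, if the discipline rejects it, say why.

term : Int → Bool
use counts: z: 1×, x: 1×, u: 0×, v (bound): 1×, y (bound): 0×, w (bound): 0×
left-to-right use order: x, v, z
typing: ✓ — Int → Bool
summary: ordered ✗, linear ✗, affine ✓, relevant ✗, unrestricted ✓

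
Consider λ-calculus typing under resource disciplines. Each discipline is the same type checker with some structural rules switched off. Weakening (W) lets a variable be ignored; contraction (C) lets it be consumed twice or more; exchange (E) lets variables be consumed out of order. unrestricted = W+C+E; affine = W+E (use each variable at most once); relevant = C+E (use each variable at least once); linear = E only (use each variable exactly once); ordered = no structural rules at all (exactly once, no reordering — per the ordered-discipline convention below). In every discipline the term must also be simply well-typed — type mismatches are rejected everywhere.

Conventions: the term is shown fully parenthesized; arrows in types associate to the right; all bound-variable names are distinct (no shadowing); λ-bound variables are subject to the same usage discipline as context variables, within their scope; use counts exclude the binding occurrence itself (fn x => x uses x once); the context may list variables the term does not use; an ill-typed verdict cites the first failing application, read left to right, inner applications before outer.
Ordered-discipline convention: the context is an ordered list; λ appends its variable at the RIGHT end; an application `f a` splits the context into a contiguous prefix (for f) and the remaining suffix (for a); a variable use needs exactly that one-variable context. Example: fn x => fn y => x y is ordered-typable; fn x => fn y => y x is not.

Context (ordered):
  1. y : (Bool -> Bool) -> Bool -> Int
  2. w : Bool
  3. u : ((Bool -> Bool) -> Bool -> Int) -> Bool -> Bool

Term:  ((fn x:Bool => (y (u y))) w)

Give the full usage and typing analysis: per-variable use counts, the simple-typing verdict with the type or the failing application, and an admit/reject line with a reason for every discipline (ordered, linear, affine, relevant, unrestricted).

variable uses: y ×2; w ×1; u ×1; x (λ-bound) ×0
order of uses: y, u, y, w
typing: well-typed at Bool -> Int
ordered: ✗ — uses contraction: y ×2; x left unused
linear: ✗ — uses contraction: y ×2; x left unused
affine: ✗ — uses contraction: y ×2
relevant: ✗ — x left unused
unrestricted: ✓ — typability at Bool -> Int is all that's needed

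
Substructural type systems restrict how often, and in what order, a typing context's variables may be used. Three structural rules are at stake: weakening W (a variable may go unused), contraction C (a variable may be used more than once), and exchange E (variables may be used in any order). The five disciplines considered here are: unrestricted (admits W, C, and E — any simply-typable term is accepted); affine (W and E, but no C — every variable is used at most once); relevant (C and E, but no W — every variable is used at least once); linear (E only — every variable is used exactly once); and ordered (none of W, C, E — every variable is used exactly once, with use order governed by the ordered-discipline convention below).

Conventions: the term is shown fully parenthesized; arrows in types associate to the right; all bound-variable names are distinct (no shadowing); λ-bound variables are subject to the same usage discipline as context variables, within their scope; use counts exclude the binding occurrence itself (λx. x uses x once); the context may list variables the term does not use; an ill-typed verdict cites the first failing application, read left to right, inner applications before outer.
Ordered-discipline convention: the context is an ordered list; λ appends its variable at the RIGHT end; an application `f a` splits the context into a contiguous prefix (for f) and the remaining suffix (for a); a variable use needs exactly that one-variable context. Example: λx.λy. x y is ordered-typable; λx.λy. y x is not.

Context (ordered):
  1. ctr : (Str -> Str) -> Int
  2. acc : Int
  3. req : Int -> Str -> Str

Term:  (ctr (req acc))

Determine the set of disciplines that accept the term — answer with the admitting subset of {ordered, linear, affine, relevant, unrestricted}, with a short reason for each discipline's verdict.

admitted by: linear, affine, relevant, unrestricted
usage: ctr: 1×; acc: 1×; req: 1×
uses in reading order: ctr, req, acc
typing: ✓ — Int
ordered ✗ (needs exchange: uses follow ctr, req, acc)
linear ✓ (each of ctr, acc, req used exactly once)
affine ✓ (no duplicate uses among ctr, acc, req)
relevant ✓ (at least one use each (ctr, acc, req))
unrestricted ✓ (well-typed at Int; no restrictions here)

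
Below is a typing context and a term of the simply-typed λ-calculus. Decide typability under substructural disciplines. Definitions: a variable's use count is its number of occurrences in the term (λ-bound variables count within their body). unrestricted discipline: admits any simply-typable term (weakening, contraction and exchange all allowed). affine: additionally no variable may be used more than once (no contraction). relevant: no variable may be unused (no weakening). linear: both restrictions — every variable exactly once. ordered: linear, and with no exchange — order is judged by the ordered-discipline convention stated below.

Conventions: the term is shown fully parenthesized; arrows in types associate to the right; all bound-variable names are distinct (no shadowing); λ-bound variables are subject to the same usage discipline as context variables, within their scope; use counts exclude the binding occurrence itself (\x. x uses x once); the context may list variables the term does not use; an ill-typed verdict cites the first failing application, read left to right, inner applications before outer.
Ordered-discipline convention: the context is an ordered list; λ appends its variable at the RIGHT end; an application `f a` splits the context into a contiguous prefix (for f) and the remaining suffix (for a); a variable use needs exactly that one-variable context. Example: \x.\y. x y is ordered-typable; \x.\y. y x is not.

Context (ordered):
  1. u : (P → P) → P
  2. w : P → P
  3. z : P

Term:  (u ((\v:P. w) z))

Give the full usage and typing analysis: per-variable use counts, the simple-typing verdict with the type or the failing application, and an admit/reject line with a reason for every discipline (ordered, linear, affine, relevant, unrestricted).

variable uses: u: 1, w: 1, z: 1, v [bound]: 0
uses in reading order: u, w, z
typing: the term checks, with type P
ordered: ✗, v never used (weakening)
linear: ✗, v never used (weakening)
affine: ✓, none of u, w, z, v used more than once
relevant: ✗, v never used (weakening)
unrestricted: ✓, type-checks (P) and nothing is barred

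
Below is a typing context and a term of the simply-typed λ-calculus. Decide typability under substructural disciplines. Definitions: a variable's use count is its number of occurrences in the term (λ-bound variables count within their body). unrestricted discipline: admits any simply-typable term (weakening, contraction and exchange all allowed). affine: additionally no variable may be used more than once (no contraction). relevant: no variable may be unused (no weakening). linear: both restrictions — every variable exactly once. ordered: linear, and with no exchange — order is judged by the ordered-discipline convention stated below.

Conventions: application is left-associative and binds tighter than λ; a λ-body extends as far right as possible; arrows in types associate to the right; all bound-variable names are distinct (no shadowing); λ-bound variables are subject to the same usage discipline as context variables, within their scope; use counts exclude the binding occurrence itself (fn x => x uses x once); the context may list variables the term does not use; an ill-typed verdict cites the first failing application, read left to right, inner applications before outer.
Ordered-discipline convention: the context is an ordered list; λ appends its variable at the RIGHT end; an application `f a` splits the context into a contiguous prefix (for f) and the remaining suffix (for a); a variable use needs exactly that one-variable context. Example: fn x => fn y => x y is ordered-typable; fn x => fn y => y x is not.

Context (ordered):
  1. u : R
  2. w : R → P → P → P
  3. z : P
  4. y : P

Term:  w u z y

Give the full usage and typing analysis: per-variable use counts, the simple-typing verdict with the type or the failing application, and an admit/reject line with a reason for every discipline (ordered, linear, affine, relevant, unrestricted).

usage: u: 1×; w: 1×; z: 1×; y: 1×
use order (left to right): w, u, z, y
typing: the term checks, with type P
ordered: ✗ — no ordered split (uses run w, u, z, y)
linear: ✓ — u, w, z, y: one use apiece
affine: ✓ — no duplicate uses among u, w, z, y
relevant: ✓ — every one of u, w, z, y appears
unrestricted: ✓ — well-typed at P; no restrictions here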